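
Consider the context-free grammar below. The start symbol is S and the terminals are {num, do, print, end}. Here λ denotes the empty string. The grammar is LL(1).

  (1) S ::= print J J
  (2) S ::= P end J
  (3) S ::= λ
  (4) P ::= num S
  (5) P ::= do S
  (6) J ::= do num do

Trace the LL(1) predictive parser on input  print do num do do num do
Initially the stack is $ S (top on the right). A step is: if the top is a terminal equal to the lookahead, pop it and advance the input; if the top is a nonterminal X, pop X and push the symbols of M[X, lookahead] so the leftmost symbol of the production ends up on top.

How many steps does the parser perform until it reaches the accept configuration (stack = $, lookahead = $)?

10

      Stack          Input                        Action
   1  $ S            print do num do do num do $  expand S ::= print J J
   2  $ J J print    print do num do do num do $  match print
   3  $ J J          do num do do num do $        expand J ::= do num do
   4  $ J do num do  do num do do num do $        match do
   5  $ J do num     num do do num do $           match num
   6  $ J do         do do num do $               match do
   7  $ J            do num do $                  expand J ::= do num do
   8  $ do num do    do num do $                  match do
   9  $ do num       num do $                     match num
  10  $ do           do $                         match do
Accept reached after 10 steps.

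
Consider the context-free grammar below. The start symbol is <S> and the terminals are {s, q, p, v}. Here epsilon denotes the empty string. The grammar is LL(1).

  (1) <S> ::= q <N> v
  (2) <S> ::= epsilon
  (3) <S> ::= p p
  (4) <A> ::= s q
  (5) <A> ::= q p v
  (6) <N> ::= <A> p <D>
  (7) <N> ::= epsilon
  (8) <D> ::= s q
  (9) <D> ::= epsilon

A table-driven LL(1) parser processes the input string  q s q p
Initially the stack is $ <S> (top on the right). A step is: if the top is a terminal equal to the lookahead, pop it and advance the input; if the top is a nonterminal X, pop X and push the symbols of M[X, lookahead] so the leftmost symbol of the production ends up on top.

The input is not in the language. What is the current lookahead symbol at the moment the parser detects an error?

$

     Stack          Input      Action
  1  $ <S>          q s q p $  expand <S> ::= q <N> v
  2  $ v <N> q      q s q p $  match q
  3  $ v <N>        s q p $    expand <N> ::= <A> p <D>
  4  $ v <D> p <A>  s q p $    expand <A> ::= s q
  5  $ v <D> p q s  s q p $    match s
  6  $ v <D> p q    q p $      match q
  7  $ v <D> p      p $        match p
  8  $ v <D>        $          error: M[<D>, $] is empty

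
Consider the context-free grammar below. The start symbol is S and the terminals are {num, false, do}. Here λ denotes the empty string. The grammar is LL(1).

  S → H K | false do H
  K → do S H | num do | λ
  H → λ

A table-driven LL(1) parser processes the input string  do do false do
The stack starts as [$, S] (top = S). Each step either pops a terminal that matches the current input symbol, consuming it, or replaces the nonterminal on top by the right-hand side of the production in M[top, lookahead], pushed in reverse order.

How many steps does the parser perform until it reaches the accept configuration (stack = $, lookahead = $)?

14

step 1: stack=$ S  input=do do false do $  — expand S → H K
step 2: stack=$ K H  input=do do false do $  — expand H → λ
step 3: stack=$ K  input=do do false do $  — expand K → do S H
step 4: stack=$ H S do  input=do do false do $  — match do
step 5: stack=$ H S  input=do false do $  — expand S → H K
step 6: stack=$ H K H  input=do false do $  — expand H → λ
step 7: stack=$ H K  input=do false do $  — expand K → do S H
step 8: stack=$ H H S do  input=do false do $  — match do
step 9: stack=$ H H S  input=false do $  — expand S → false do H
step 10: stack=$ H H H do false  input=false do $  — match false
step 11: stack=$ H H H do  input=do $  — match do
step 12: stack=$ H H H  input=$  — expand H → λ
step 13: stack=$ H H  input=$  — expand H → λ
step 14: stack=$ H  input=$  — expand H → λ
Accept reached after 14 steps.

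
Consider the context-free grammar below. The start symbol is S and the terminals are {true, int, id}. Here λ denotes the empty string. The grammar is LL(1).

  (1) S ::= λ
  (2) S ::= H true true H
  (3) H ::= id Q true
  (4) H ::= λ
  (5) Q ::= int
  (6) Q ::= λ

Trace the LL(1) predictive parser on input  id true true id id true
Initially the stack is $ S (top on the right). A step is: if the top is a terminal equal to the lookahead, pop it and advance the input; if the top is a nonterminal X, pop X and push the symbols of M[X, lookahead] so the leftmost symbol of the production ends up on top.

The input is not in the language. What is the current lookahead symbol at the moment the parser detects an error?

step 1: stack=$ S  input=id true true id id true $  — expand S ::= H true true H
step 2: stack=$ H true true H  input=id true true id id true $  — expand H ::= id Q true
step 3: stack=$ H true true true Q id  input=id true true id id true $  — match id
step 4: stack=$ H true true true Q  input=true true id id true $  — expand Q ::= λ
step 5: stack=$ H true true true  input=true true id id true $  — match true
step 6: stack=$ H true true  input=true id id true $  — match true
step 7: stack=$ H true  input=id id true $  — error: top is terminal true but lookahead is id

id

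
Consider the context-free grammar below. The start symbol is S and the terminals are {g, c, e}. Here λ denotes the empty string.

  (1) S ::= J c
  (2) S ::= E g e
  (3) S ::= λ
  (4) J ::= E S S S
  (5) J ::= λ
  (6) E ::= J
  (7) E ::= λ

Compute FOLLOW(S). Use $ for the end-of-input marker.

FIRST(S): from S::=J c we get {c, g}; from S::=E g e we get {c, g}; from S::=λ we get {λ}. So FIRST(S) = {λ, c, g}.
FIRST(J): from J::=E S S S we get {λ, c, g}; from J::=λ we get {λ}. So FIRST(J) = {λ, c, g}.
FIRST(E): from E::=J we get {λ, c, g}; from E::=λ we get {λ}. So FIRST(E) = {λ, c, g}.
FOLLOW(S) includes $ since S is the start symbol.
FOLLOW(S): in J::=E S S S (occurrence 1), S is followed by S S with FIRST {λ, c, g}; in J::=E S S S (occurrence 1), the suffix after S is nullable, so FOLLOW(S) ⊇ FOLLOW(J) = {c, g}; in J::=E S S S (occurrence 2), S is followed by S with FIRST {λ, c, g}; in J::=E S S S (occurrence 2), the suffix after S is nullable, so FOLLOW(S) ⊇ FOLLOW(J) = {c, g}; in J::=E S S S (occurrence 3), the suffix after S is empty, so FOLLOW(S) ⊇ FOLLOW(J) = {c, g}. Thus FOLLOW(S) = {$, c, g}.
FOLLOW(J): in S::=J c, J is followed by c with FIRST {c}; in E::=J, the suffix after J is empty, so FOLLOW(J) ⊇ FOLLOW(E) = {c, g}. Thus FOLLOW(J) = {c, g}.
FOLLOW(E): in S::=E g e, E is followed by g e with FIRST {g}; in J::=E S S S, E is followed by S S S with FIRST {λ, c, g}; in J::=E S S S, the suffix after E is nullable, so FOLLOW(E) ⊇ FOLLOW(J) = {c, g}. Thus FOLLOW(E) = {c, g}.

{$, c, g}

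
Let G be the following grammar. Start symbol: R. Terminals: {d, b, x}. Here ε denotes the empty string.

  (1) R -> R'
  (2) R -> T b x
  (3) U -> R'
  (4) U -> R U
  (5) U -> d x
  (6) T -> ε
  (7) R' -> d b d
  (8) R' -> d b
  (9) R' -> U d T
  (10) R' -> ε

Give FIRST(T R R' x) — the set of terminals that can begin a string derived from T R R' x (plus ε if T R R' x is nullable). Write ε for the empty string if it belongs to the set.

{b, d, x}

FIRST(T) = {ε}
FIRST(R) = {ε, b, d}  (via R', T b x)
FIRST(U) = {ε, b, d}  (via R', R U)
FIRST(R') = {ε, b, d}  (via U d T)
FIRST(T R R' x): take FIRST of each symbol in turn, carrying on past any symbol whose FIRST contains ε; result {b, d, x}.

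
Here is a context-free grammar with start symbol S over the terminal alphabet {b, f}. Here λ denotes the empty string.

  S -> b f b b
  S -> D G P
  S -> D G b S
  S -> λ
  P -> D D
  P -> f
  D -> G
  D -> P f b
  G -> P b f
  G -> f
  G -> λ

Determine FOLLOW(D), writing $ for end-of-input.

{$, b, f}

FIRST(S) = {λ, b, f}  (via D G P, D G b S)
FIRST(P) = {λ, b, f}  (via D D)
FIRST(G) = {λ, b, f}  (via P b f)
FIRST(D) = {λ, b, f}  (via G, P f b)
FOLLOW(S) includes $ since S is the start symbol.
FOLLOW(S): in S->D G b S, the suffix after S is empty (adds nothing new). Thus FOLLOW(S) = {$}.
FOLLOW(P): in S->D G P, the suffix after P is empty, so FOLLOW(P) ⊇ FOLLOW(S) = {$}; in D->P f b, P is followed by f b with FIRST {f}; in G->P b f, P is followed by b f with FIRST {b}. Thus FOLLOW(P) = {$, b, f}.
FOLLOW(D): in S->D G P, D is followed by G P with FIRST {λ, b, f}; in S->D G P, the suffix after D is nullable, so FOLLOW(D) ⊇ FOLLOW(S) = {$}; in S->D G b S, D is followed by G b S with FIRST {b, f}; in P->D D (occurrence 1), D is followed by D with FIRST {λ, b, f}; in P->D D (occurrence 1), the suffix after D is nullable, so FOLLOW(D) ⊇ FOLLOW(P) = {$, b, f}; in P->D D (occurrence 2), the suffix after D is empty, so FOLLOW(D) ⊇ FOLLOW(P) = {$, b, f}. Thus FOLLOW(D) = {$, b, f}.
FOLLOW(G): in S->D G P, G is followed by P with FIRST {λ, b, f}; in S->D G P, the suffix after G is nullable, so FOLLOW(G) ⊇ FOLLOW(S) = {$}; in S->D G b S, G is followed by b S with FIRST {b}; in D->G, the suffix after G is empty, so FOLLOW(G) ⊇ FOLLOW(D) = {$, b, f}. Thus FOLLOW(G) = {$, b, f}.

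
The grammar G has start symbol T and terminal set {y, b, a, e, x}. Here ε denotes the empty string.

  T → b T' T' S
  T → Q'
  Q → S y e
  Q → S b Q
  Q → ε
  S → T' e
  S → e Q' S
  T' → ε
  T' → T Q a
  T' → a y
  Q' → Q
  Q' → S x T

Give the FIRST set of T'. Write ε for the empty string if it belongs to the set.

FIRST(T): from T→b T' T' S we get {b}; from T→Q' we get {ε, a, b, e}. So FIRST(T) = {ε, a, b, e}.
FIRST(Q): from Q→S y e we get {a, b, e}; from Q→S b Q we get {a, b, e}; from Q→ε we get {ε}. So FIRST(Q) = {ε, a, b, e}.
FIRST(T'): from T'→ε we get {ε}; from T'→T Q a we get {a, b, e}; from T'→a y we get {a}. So FIRST(T') = {ε, a, b, e}.
FIRST(S): from S→T' e we get {a, b, e}; from S→e Q' S we get {e}. So FIRST(S) = {a, b, e}.
FIRST(Q'): from Q'→Q we get {ε, a, b, e}; from Q'→S x T we get {a, b, e}. So FIRST(Q') = {ε, a, b, e}.

{ε, a, b, e}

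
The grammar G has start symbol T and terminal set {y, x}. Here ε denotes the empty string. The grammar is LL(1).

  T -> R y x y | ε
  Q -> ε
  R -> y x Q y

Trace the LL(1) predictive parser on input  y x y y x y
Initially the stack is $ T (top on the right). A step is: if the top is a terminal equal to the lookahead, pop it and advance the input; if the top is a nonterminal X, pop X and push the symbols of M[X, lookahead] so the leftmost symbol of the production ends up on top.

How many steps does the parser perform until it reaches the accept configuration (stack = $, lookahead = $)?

9

     Stack            Input          Action
  1  $ T              y x y y x y $  expand T -> R y x y
  2  $ y x y R        y x y y x y $  expand R -> y x Q y
  3  $ y x y y Q x y  y x y y x y $  match y
  4  $ y x y y Q x    x y y x y $    match x
  5  $ y x y y Q      y y x y $      expand Q -> ε
  6  $ y x y y        y y x y $      match y
  7  $ y x y          y x y $        match y
  8  $ y x            x y $          match x
  9  $ y              y $            match y
Accept reached after 9 steps.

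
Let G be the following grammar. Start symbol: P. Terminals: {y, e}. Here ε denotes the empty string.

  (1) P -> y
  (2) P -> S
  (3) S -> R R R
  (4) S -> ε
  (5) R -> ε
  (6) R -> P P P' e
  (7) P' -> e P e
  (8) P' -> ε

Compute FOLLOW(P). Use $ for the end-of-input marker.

{$, e, y}

FIRST(P') = {ε, e}
FIRST(P) = {ε, e, y}  (via S)
FIRST(R) = {ε, e, y}  (via P P P' e)
FIRST(S) = {ε, e, y}  (via R R R)
FOLLOW(P) includes $ since P is the start symbol.
FOLLOW(P): in R->P P P' e (occurrence 1), P is followed by P P' e with FIRST {e, y}; in R->P P P' e (occurrence 2), P is followed by P' e with FIRST {e}; in P'->e P e, P is followed by e with FIRST {e}. Thus FOLLOW(P) = {$, e, y}.
FOLLOW(S): in P->S, the suffix after S is empty, so FOLLOW(S) ⊇ FOLLOW(P) = {$, e, y}. Thus FOLLOW(S) = {$, e, y}.
FOLLOW(R): in S->R R R (occurrence 1), R is followed by R R with FIRST {ε, e, y}; in S->R R R (occurrence 1), the suffix after R is nullable, so FOLLOW(R) ⊇ FOLLOW(S) = {$, e, y}; in S->R R R (occurrence 2), R is followed by R with FIRST {ε, e, y}; in S->R R R (occurrence 2), the suffix after R is nullable, so FOLLOW(R) ⊇ FOLLOW(S) = {$, e, y}; in S->R R R (occurrence 3), the suffix after R is empty, so FOLLOW(R) ⊇ FOLLOW(S) = {$, e, y}. Thus FOLLOW(R) = {$, e, y}.
FOLLOW(P'): in R->P P P' e, P' is followed by e with FIRST {e}. Thus FOLLOW(P') = {e}.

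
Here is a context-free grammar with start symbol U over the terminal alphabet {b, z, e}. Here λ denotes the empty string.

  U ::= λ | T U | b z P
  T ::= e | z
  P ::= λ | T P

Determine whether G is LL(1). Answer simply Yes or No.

Yes

FIRST(U) = {λ, b, e, z}
FIRST(T) = {e, z}
FIRST(P) = {λ, e, z}
FOLLOW(U) = {$}
FOLLOW(T) = {$, b, e, z}
FOLLOW(P) = {$}
Each cell of M receives at most one production.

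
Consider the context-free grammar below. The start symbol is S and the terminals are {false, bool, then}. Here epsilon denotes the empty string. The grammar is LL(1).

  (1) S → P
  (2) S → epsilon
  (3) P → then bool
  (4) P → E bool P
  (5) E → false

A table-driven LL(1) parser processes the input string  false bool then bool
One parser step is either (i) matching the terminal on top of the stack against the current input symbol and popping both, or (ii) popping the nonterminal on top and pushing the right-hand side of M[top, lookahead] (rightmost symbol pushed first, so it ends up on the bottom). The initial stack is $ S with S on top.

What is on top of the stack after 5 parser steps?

P

step 1: stack=$ S  input=false bool then bool $  — expand S → P
step 2: stack=$ P  input=false bool then bool $  — expand P → E bool P
step 3: stack=$ P bool E  input=false bool then bool $  — expand E → false
step 4: stack=$ P bool false  input=false bool then bool $  — match false
step 5: stack=$ P bool  input=bool then bool $  — match bool
Stack after step 5: $ P (top = P).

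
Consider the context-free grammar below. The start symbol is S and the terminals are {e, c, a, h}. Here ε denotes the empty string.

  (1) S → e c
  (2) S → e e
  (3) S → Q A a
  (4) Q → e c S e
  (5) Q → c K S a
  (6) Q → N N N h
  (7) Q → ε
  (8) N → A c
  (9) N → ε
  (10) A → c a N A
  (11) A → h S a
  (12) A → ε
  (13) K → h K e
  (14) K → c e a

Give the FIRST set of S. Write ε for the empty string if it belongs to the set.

{a, c, e, h}

FIRST(A) = {ε, c, h}
FIRST(K) = {c, h}
FIRST(N) = {ε, c, h}  (via A c)
FIRST(Q) = {ε, c, e, h}  (via N N N h)
FIRST(S) = {a, c, e, h}  (via Q A a)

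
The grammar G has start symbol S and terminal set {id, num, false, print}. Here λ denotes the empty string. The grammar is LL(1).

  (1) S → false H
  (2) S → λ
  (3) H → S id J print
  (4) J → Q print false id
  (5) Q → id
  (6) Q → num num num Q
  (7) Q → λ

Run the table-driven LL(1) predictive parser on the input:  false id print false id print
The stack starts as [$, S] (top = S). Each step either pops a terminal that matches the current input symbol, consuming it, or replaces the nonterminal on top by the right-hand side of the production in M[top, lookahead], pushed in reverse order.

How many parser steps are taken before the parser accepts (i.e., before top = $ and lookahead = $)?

11

      Stack                     Input                            Action
   1  $ S                       false id print false id print $  expand S → false H
   2  $ H false                 false id print false id print $  match false
   3  $ H                       id print false id print $        expand H → S id J print
   4  $ print J id S            id print false id print $        expand S → λ
   5  $ print J id              id print false id print $        match id
   6  $ print J                 print false id print $           expand J → Q print false id
   7  $ print id false print Q  print false id print $           expand Q → λ
   8  $ print id false print    print false id print $           match print
   9  $ print id false          false id print $                 match false
  10  $ print id                id print $                       match id
  11  $ print                   print $                          match print
Accept reached after 11 steps.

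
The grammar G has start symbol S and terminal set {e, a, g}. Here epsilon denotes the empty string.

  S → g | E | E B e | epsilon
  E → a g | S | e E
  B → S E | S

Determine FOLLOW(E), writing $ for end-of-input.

FIRST(S) = {epsilon, a, e, g}  (via E, E B e)
FIRST(E) = {epsilon, a, e, g}  (via S)
FIRST(B) = {epsilon, a, e, g}  (via S E, S)
FOLLOW(S) includes $ since S is the start symbol.
FOLLOW(B): in S→E B e, B is followed by e with FIRST {e}. Thus FOLLOW(B) = {e}.
FOLLOW(S): in E→S, the suffix after S is empty, so FOLLOW(S) ⊇ FOLLOW(E) = {$, a, e, g}; in B→S E, S is followed by E with FIRST {epsilon, a, e, g}; in B→S E, the suffix after S is nullable, so FOLLOW(S) ⊇ FOLLOW(B) = {e}; in B→S, the suffix after S is empty, so FOLLOW(S) ⊇ FOLLOW(B) = {e}. Thus FOLLOW(S) = {$, a, e, g}.
FOLLOW(E): in S→E, the suffix after E is empty, so FOLLOW(E) ⊇ FOLLOW(S) = {$, a, e, g}; in S→E B e, E is followed by B e with FIRST {a, e, g}; in E→e E, the suffix after E is empty (adds nothing new); in B→S E, the suffix after E is empty, so FOLLOW(E) ⊇ FOLLOW(B) = {e}. Thus FOLLOW(E) = {$, a, e, g}.

{$, a, e, g}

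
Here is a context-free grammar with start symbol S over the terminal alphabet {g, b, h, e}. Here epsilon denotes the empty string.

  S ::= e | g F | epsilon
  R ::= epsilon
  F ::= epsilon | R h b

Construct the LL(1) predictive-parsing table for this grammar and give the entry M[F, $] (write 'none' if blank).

FIRST(S) = {epsilon, e, g}
FIRST(R) = {epsilon}
FIRST(F) = {epsilon, h}  (via R h b)
FOLLOW(S) includes $ since S is the start symbol.
FOLLOW(S): S appears on no right-hand side. Thus FOLLOW(S) = {$}.
FOLLOW(F): in S::=g F, the suffix after F is empty, so FOLLOW(F) ⊇ FOLLOW(S) = {$}. Thus FOLLOW(F) = {$}.
For F ::= epsilon: FIRST(epsilon) = {epsilon}, so it goes in M[F, t] for t ∈ {}; since epsilon ∈ FIRST, also for every t ∈ FOLLOW(F) = {$}.
For F ::= R h b: FIRST(R h b) = {h}, so it goes in M[F, t] for t ∈ {h}.

F ::= epsilon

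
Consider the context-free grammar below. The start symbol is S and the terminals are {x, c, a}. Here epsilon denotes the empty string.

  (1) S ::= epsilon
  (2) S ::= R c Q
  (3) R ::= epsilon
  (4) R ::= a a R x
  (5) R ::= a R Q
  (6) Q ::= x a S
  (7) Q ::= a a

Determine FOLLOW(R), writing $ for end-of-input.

{a, c, x}

FIRST(R): from R::=epsilon we get {epsilon}; from R::=a a R x we get {a}; from R::=a R Q we get {a}. So FIRST(R) = {epsilon, a}.
FIRST(Q): from Q::=x a S we get {x}; from Q::=a a we get {a}. So FIRST(Q) = {a, x}.
FIRST(S): from S::=epsilon we get {epsilon}; from S::=R c Q we get {a, c}. So FIRST(S) = {epsilon, a, c}.
FOLLOW(S) includes $ since S is the start symbol.
FOLLOW(R): in S::=R c Q, R is followed by c Q with FIRST {c}; in R::=a a R x, R is followed by x with FIRST {x}; in R::=a R Q, R is followed by Q with FIRST {a, x}. Thus FOLLOW(R) = {a, c, x}.
FOLLOW(S): in Q::=x a S, the suffix after S is empty, so FOLLOW(S) ⊇ FOLLOW(Q) = {$, a, c, x}. Thus FOLLOW(S) = {$, a, c, x}.
FOLLOW(Q): in S::=R c Q, the suffix after Q is empty, so FOLLOW(Q) ⊇ FOLLOW(S) = {$, a, c, x}; in R::=a R Q, the suffix after Q is empty, so FOLLOW(Q) ⊇ FOLLOW(R) = {a, c, x}. Thus FOLLOW(Q) = {$, a, c, x}.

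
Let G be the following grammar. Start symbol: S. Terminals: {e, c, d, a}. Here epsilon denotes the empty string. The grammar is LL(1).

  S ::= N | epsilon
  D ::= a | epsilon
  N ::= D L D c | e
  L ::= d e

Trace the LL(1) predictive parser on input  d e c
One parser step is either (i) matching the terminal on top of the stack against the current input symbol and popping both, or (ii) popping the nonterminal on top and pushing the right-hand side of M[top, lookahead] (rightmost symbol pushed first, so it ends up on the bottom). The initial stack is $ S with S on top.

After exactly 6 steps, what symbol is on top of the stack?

D

step 1: stack=$ S  input=d e c $  — expand S ::= N
step 2: stack=$ N  input=d e c $  — expand N ::= D L D c
step 3: stack=$ c D L D  input=d e c $  — expand D ::= epsilon
step 4: stack=$ c D L  input=d e c $  — expand L ::= d e
step 5: stack=$ c D e d  input=d e c $  — match d
step 6: stack=$ c D e  input=e c $  — match e
Stack after step 6: $ c D (top = D).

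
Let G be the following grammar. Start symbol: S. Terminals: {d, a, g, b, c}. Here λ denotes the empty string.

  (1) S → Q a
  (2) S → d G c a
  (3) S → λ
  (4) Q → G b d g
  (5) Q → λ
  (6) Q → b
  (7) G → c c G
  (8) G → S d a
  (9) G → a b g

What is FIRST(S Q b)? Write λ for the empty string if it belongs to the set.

{a, b, c, d}

FIRST(S): from S→Q a we get {a, b, c, d}; from S→d G c a we get {d}; from S→λ we get {λ}. So FIRST(S) = {λ, a, b, c, d}.
FIRST(G): from G→c c G we get {c}; from G→S d a we get {a, b, c, d}; from G→a b g we get {a}. So FIRST(G) = {a, b, c, d}.
FIRST(Q): from Q→G b d g we get {a, b, c, d}; from Q→λ we get {λ}; from Q→b we get {b}. So FIRST(Q) = {λ, a, b, c, d}.
FIRST(S Q b): take FIRST of each symbol in turn, carrying on past any symbol whose FIRST contains λ; result {a, b, c, d}.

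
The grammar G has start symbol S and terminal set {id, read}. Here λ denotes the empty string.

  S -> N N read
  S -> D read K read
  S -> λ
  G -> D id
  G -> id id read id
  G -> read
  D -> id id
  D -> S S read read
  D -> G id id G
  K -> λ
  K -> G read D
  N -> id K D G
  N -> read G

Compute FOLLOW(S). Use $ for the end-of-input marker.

FIRST(N) = {id, read}
FIRST(S) = {λ, id, read}  (via N N read, D read K read)
FIRST(G) = {id, read}  (via D id)
FIRST(D) = {id, read}  (via S S read read, G id id G)
FIRST(K) = {λ, id, read}  (via G read D)
FOLLOW(S) includes $ since S is the start symbol.
FOLLOW(S): in D->S S read read (occurrence 1), S is followed by S read read with FIRST {id, read}; in D->S S read read (occurrence 2), S is followed by read read with FIRST {read}. Thus FOLLOW(S) = {$, id, read}.
FOLLOW(K): in S->D read K read, K is followed by read with FIRST {read}; in N->id K D G, K is followed by D G with FIRST {id, read}. Thus FOLLOW(K) = {id, read}.
FOLLOW(D): in S->D read K read, D is followed by read K read with FIRST {read}; in G->D id, D is followed by id with FIRST {id}; in K->G read D, the suffix after D is empty, so FOLLOW(D) ⊇ FOLLOW(K) = {id, read}; in N->id K D G, D is followed by G with FIRST {id, read}. Thus FOLLOW(D) = {id, read}.
FOLLOW(N): in S->N N read (occurrence 1), N is followed by N read with FIRST {id, read}; in S->N N read (occurrence 2), N is followed by read with FIRST {read}. Thus FOLLOW(N) = {id, read}.
FOLLOW(G): in D->G id id G (occurrence 1), G is followed by id id G with FIRST {id}; in D->G id id G (occurrence 2), the suffix after G is empty, so FOLLOW(G) ⊇ FOLLOW(D) = {id, read}; in K->G read D, G is followed by read D with FIRST {read}; in N->id K D G, the suffix after G is empty, so FOLLOW(G) ⊇ FOLLOW(N) = {id, read}; in N->read G, the suffix after G is empty, so FOLLOW(G) ⊇ FOLLOW(N) = {id, read}. Thus FOLLOW(G) = {id, read}.

{$, id, read}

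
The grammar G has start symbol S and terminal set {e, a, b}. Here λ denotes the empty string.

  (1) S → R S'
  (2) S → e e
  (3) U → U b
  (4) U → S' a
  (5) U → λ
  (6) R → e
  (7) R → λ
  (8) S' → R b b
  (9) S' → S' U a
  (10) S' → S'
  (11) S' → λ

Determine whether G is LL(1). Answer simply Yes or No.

FIRST(S) = {λ, a, b, e}
FIRST(U) = {λ, a, b, e}
FIRST(R) = {λ, e}
FIRST(S') = {λ, a, b, e}
FOLLOW(S) = {$}
FOLLOW(U) = {a, b}
FOLLOW(R) = {$, a, b, e}
FOLLOW(S') = {$, a, b, e}
Cell M[R, e] receives both R → e and R → λ — the grammar is not LL(1).

No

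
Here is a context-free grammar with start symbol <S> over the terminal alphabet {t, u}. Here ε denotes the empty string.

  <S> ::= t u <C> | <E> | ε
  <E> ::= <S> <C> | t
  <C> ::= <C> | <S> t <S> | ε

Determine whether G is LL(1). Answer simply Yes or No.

FIRST(<S>) = {ε, t}
FIRST(<E>) = {ε, t}
FIRST(<C>) = {ε, t}
FOLLOW(<S>) = {$, t}
FOLLOW(<E>) = {$, t}
FOLLOW(<C>) = {$, t}
Cell M[<C>, $] receives both <C> ::= <C> and <C> ::= ε — the grammar is not LL(1).

No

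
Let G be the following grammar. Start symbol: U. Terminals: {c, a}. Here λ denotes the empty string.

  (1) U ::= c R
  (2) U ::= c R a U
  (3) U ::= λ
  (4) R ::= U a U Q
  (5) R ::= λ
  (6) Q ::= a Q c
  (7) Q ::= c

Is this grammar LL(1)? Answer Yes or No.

FIRST(U) = {λ, c}
FIRST(R) = {λ, a, c}
FIRST(Q) = {a, c}
FOLLOW(U) = {$, a, c}
FOLLOW(R) = {$, a, c}
FOLLOW(Q) = {$, a, c}
Cell M[R, a] receives both R ::= U a U Q and R ::= λ — the grammar is not LL(1).

No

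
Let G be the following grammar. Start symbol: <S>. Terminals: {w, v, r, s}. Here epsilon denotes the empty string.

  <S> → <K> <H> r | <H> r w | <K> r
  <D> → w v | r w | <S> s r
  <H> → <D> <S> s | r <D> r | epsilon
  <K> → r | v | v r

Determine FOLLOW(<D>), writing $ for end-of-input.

FIRST(<K>): from <K>→r we get {r}; from <K>→v we get {v}; from <K>→v r we get {v}. So FIRST(<K>) = {r, v}.
FIRST(<S>): from <S>→<K> <H> r we get {r, v}; from <S>→<H> r w we get {r, v, w}; from <S>→<K> r we get {r, v}. So FIRST(<S>) = {r, v, w}.
FIRST(<D>): from <D>→w v we get {w}; from <D>→r w we get {r}; from <D>→<S> s r we get {r, v, w}. So FIRST(<D>) = {r, v, w}.
FIRST(<H>): from <H>→<D> <S> s we get {r, v, w}; from <H>→r <D> r we get {r}; from <H>→epsilon we get {epsilon}. So FIRST(<H>) = {epsilon, r, v, w}.
FOLLOW(<S>) includes $ since <S> is the start symbol.
FOLLOW(<S>): in <D>→<S> s r, <S> is followed by s r with FIRST {s}; in <H>→<D> <S> s, <S> is followed by s with FIRST {s}. Thus FOLLOW(<S>) = {$, s}.
FOLLOW(<D>): in <H>→<D> <S> s, <D> is followed by <S> s with FIRST {r, v, w}; in <H>→r <D> r, <D> is followed by r with FIRST {r}. Thus FOLLOW(<D>) = {r, v, w}.
FOLLOW(<H>): in <S>→<K> <H> r, <H> is followed by r with FIRST {r}; in <S>→<H> r w, <H> is followed by r w with FIRST {r}. Thus FOLLOW(<H>) = {r}.
FOLLOW(<K>): in <S>→<K> <H> r, <K> is followed by <H> r with FIRST {r, v, w}; in <S>→<K> r, <K> is followed by r with FIRST {r}. Thus FOLLOW(<K>) = {r, v, w}.

{r, v, w}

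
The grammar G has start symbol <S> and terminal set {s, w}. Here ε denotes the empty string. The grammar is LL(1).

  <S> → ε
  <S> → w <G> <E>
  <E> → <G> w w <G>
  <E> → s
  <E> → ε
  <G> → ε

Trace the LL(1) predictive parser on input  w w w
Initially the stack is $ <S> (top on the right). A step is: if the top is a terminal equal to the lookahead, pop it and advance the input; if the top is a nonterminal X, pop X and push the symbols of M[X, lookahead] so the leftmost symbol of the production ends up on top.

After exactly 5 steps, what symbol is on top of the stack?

w

step 1: stack=$ <S>  input=w w w $  — expand <S> → w <G> <E>
step 2: stack=$ <E> <G> w  input=w w w $  — match w
step 3: stack=$ <E> <G>  input=w w $  — expand <G> → ε
step 4: stack=$ <E>  input=w w $  — expand <E> → <G> w w <G>
step 5: stack=$ <G> w w <G>  input=w w $  — expand <G> → ε
Stack after step 5: $ <G> w w (top = w).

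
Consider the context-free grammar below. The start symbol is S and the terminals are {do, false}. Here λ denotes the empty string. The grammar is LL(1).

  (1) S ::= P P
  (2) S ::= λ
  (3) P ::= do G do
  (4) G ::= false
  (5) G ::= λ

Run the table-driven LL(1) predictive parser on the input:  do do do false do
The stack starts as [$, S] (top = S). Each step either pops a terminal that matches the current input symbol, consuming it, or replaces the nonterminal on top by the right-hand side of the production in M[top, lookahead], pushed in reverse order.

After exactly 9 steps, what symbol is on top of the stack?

     Stack        Input                Action
  1  $ S          do do do false do $  expand S ::= P P
  2  $ P P        do do do false do $  expand P ::= do G do
  3  $ P do G do  do do do false do $  match do
  4  $ P do G     do do false do $     expand G ::= λ
  5  $ P do       do do false do $     match do
  6  $ P          do false do $        expand P ::= do G do
  7  $ do G do    do false do $        match do
  8  $ do G       false do $           expand G ::= false
  9  $ do false   false do $           match false
Stack after step 9: $ do (top = do).

do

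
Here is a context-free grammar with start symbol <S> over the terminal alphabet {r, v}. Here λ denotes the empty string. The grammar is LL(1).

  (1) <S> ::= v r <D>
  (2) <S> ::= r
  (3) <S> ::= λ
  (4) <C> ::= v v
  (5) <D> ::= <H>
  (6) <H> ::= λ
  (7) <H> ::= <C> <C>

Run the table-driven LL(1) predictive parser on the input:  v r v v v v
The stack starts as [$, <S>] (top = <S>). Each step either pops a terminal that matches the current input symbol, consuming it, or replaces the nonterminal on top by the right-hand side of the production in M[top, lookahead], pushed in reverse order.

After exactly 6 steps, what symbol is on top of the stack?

step 1: stack=$ <S>  input=v r v v v v $  — expand <S> ::= v r <D>
step 2: stack=$ <D> r v  input=v r v v v v $  — match v
step 3: stack=$ <D> r  input=r v v v v $  — match r
step 4: stack=$ <D>  input=v v v v $  — expand <D> ::= <H>
step 5: stack=$ <H>  input=v v v v $  — expand <H> ::= <C> <C>
step 6: stack=$ <C> <C>  input=v v v v $  — expand <C> ::= v v
Stack after step 6: $ <C> v v (top = v).

v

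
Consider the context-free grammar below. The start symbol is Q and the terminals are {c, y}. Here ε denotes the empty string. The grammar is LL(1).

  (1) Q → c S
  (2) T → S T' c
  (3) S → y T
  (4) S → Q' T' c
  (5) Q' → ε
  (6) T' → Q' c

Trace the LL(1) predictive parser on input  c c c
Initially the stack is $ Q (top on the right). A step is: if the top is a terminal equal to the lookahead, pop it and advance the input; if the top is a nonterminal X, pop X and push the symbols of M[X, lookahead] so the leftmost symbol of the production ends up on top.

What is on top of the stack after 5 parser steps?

Q'

step 1: stack=$ Q  input=c c c $  — expand Q → c S
step 2: stack=$ S c  input=c c c $  — match c
step 3: stack=$ S  input=c c $  — expand S → Q' T' c
step 4: stack=$ c T' Q'  input=c c $  — expand Q' → ε
step 5: stack=$ c T'  input=c c $  — expand T' → Q' c
Stack after step 5: $ c c Q' (top = Q').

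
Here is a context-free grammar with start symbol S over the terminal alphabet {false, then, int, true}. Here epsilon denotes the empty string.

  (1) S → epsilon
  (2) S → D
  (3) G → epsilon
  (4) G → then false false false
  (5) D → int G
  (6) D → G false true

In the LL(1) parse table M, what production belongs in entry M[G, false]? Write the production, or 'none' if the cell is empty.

G → epsilon

FIRST(G) = {epsilon, then}
FIRST(D) = {false, int, then}  (via G false true)
FIRST(S) = {epsilon, false, int, then}  (via D)
FOLLOW(S) includes $ since S is the start symbol.
FOLLOW(D): in S→D, the suffix after D is empty, so FOLLOW(D) ⊇ FOLLOW(S) = {$}. Thus FOLLOW(D) = {$}.
FOLLOW(G): in D→int G, the suffix after G is empty, so FOLLOW(G) ⊇ FOLLOW(D) = {$}; in D→G false true, G is followed by false true with FIRST {false}. Thus FOLLOW(G) = {$, false}.
For G → epsilon: FIRST(epsilon) = {epsilon}, so it goes in M[G, t] for t ∈ {}; since epsilon ∈ FIRST, also for every t ∈ FOLLOW(G) = {$, false}.
For G → then false false false: FIRST(then false false false) = {then}, so it goes in M[G, t] for t ∈ {then}.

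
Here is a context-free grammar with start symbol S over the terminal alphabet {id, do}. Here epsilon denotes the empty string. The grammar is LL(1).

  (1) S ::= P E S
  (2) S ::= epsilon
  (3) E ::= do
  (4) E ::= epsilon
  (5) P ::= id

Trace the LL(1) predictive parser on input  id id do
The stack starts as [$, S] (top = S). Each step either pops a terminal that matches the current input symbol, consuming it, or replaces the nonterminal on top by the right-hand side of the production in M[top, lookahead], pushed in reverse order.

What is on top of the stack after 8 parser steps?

step 1: stack=$ S  input=id id do $  — expand S ::= P E S
step 2: stack=$ S E P  input=id id do $  — expand P ::= id
step 3: stack=$ S E id  input=id id do $  — match id
step 4: stack=$ S E  input=id do $  — expand E ::= epsilon
step 5: stack=$ S  input=id do $  — expand S ::= P E S
step 6: stack=$ S E P  input=id do $  — expand P ::= id
step 7: stack=$ S E id  input=id do $  — match id
step 8: stack=$ S E  input=do $  — expand E ::= do
Stack after step 8: $ S do (top = do).

do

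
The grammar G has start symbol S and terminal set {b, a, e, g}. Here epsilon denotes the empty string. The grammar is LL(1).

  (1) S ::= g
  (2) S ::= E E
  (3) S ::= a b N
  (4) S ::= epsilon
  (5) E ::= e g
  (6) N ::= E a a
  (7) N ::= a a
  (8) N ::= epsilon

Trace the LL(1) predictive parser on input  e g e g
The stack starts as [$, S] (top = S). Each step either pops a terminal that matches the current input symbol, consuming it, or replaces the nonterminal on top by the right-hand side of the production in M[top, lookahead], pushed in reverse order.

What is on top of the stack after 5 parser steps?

e

     Stack    Input      Action
  1  $ S      e g e g $  expand S ::= E E
  2  $ E E    e g e g $  expand E ::= e g
  3  $ E g e  e g e g $  match e
  4  $ E g    g e g $    match g
  5  $ E      e g $      expand E ::= e g
Stack after step 5: $ g e (top = e).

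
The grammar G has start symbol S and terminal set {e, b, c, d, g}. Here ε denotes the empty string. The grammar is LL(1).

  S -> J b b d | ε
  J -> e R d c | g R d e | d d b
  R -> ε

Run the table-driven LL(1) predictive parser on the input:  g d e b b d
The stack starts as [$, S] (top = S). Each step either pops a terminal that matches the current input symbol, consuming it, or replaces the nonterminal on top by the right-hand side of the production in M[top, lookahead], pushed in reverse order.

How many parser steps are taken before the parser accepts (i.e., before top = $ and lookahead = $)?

9

     Stack            Input          Action
  1  $ S              g d e b b d $  expand S -> J b b d
  2  $ d b b J        g d e b b d $  expand J -> g R d e
  3  $ d b b e d R g  g d e b b d $  match g
  4  $ d b b e d R    d e b b d $    expand R -> ε
  5  $ d b b e d      d e b b d $    match d
  6  $ d b b e        e b b d $      match e
  7  $ d b b          b b d $        match b
  8  $ d b            b d $          match b
  9  $ d              d $            match d
Accept reached after 9 steps.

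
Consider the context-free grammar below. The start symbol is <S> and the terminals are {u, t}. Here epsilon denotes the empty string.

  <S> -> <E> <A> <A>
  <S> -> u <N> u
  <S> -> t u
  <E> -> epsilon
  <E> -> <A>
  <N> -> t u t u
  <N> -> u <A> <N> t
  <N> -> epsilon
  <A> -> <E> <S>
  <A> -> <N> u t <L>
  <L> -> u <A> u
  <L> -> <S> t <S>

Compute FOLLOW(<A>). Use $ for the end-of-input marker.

{$, t, u}

FIRST(<N>) = {epsilon, t, u}
FIRST(<S>) = {t, u}  (via <E> <A> <A>)
FIRST(<L>) = {t, u}  (via <S> t <S>)
FIRST(<E>) = {epsilon, t, u}  (via <A>)
FIRST(<A>) = {t, u}  (via <E> <S>, <N> u t <L>)
FOLLOW(<S>) includes $ since <S> is the start symbol.
FOLLOW(<E>): in <S>-><E> <A> <A>, <E> is followed by <A> <A> with FIRST {t, u}; in <A>-><E> <S>, <E> is followed by <S> with FIRST {t, u}. Thus FOLLOW(<E>) = {t, u}.
FOLLOW(<N>): in <S>->u <N> u, <N> is followed by u with FIRST {u}; in <N>->u <A> <N> t, <N> is followed by t with FIRST {t}; in <A>-><N> u t <L>, <N> is followed by u t <L> with FIRST {u}. Thus FOLLOW(<N>) = {t, u}.
FOLLOW(<S>): in <A>-><E> <S>, the suffix after <S> is empty, so FOLLOW(<S>) ⊇ FOLLOW(<A>) = {$, t, u}; in <L>-><S> t <S> (occurrence 1), <S> is followed by t <S> with FIRST {t}; in <L>-><S> t <S> (occurrence 2), the suffix after <S> is empty, so FOLLOW(<S>) ⊇ FOLLOW(<L>) = {$, t, u}. Thus FOLLOW(<S>) = {$, t, u}.
FOLLOW(<A>): in <S>-><E> <A> <A> (occurrence 1), <A> is followed by <A> with FIRST {t, u}; in <S>-><E> <A> <A> (occurrence 2), the suffix after <A> is empty, so FOLLOW(<A>) ⊇ FOLLOW(<S>) = {$, t, u}; in <E>-><A>, the suffix after <A> is empty, so FOLLOW(<A>) ⊇ FOLLOW(<E>) = {t, u}; in <N>->u <A> <N> t, <A> is followed by <N> t with FIRST {t, u}; in <L>->u <A> u, <A> is followed by u with FIRST {u}. Thus FOLLOW(<A>) = {$, t, u}.
FOLLOW(<L>): in <A>-><N> u t <L>, the suffix after <L> is empty, so FOLLOW(<L>) ⊇ FOLLOW(<A>) = {$, t, u}. Thus FOLLOW(<L>) = {$, t, u}.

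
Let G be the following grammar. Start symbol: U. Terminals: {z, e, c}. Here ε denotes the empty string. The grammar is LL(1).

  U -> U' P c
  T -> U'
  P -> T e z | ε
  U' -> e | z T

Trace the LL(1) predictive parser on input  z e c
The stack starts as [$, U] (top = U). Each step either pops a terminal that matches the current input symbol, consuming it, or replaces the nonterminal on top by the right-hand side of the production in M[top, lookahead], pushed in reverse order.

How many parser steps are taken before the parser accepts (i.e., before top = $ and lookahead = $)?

     Stack      Input    Action
  1  $ U        z e c $  expand U -> U' P c
  2  $ c P U'   z e c $  expand U' -> z T
  3  $ c P T z  z e c $  match z
  4  $ c P T    e c $    expand T -> U'
  5  $ c P U'   e c $    expand U' -> e
  6  $ c P e    e c $    match e
  7  $ c P      c $      expand P -> ε
  8  $ c        c $      match c
Accept reached after 8 steps.

8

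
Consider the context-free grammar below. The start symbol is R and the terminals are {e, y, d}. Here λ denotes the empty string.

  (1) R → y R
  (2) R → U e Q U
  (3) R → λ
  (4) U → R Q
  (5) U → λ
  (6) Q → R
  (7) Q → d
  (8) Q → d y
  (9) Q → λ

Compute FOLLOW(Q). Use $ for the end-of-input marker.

FIRST(R) = {λ, d, e, y}  (via U e Q U)
FIRST(Q) = {λ, d, e, y}  (via R)
FIRST(U) = {λ, d, e, y}  (via R Q)
FOLLOW(R) includes $ since R is the start symbol.
FOLLOW(R): in R→y R, the suffix after R is empty (adds nothing new); in U→R Q, R is followed by Q with FIRST {λ, d, e, y}; in U→R Q, the suffix after R is nullable, so FOLLOW(R) ⊇ FOLLOW(U) = {$, d, e, y}; in Q→R, the suffix after R is empty, so FOLLOW(R) ⊇ FOLLOW(Q) = {$, d, e, y}. Thus FOLLOW(R) = {$, d, e, y}.
FOLLOW(U): in R→U e Q U (occurrence 1), U is followed by e Q U with FIRST {e}; in R→U e Q U (occurrence 2), the suffix after U is empty, so FOLLOW(U) ⊇ FOLLOW(R) = {$, d, e, y}. Thus FOLLOW(U) = {$, d, e, y}.
FOLLOW(Q): in R→U e Q U, Q is followed by U with FIRST {λ, d, e, y}; in R→U e Q U, the suffix after Q is nullable, so FOLLOW(Q) ⊇ FOLLOW(R) = {$, d, e, y}; in U→R Q, the suffix after Q is empty, so FOLLOW(Q) ⊇ FOLLOW(U) = {$, d, e, y}. Thus FOLLOW(Q) = {$, d, e, y}.

{$, d, e, y}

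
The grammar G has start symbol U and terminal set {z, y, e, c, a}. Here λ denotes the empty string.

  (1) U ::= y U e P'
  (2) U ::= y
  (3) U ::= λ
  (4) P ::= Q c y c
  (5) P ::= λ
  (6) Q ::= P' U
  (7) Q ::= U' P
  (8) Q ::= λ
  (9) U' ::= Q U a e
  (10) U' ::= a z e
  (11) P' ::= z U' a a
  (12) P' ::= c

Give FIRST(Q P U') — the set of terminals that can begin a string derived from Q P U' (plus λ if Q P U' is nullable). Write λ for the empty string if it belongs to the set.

{a, c, y, z}

FIRST(U): from U::=y U e P' we get {y}; from U::=y we get {y}; from U::=λ we get {λ}. So FIRST(U) = {λ, y}.
FIRST(P'): from P'::=z U' a a we get {z}; from P'::=c we get {c}. So FIRST(P') = {c, z}.
FIRST(P): from P::=Q c y c we get {a, c, y, z}; from P::=λ we get {λ}. So FIRST(P) = {λ, a, c, y, z}.
FIRST(Q): from Q::=P' U we get {c, z}; from Q::=U' P we get {a, c, y, z}; from Q::=λ we get {λ}. So FIRST(Q) = {λ, a, c, y, z}.
FIRST(U'): from U'::=Q U a e we get {a, c, y, z}; from U'::=a z e we get {a}. So FIRST(U') = {a, c, y, z}.
FIRST(Q P U'): take FIRST of each symbol in turn, carrying on past any symbol whose FIRST contains λ; result {a, c, y, z}.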